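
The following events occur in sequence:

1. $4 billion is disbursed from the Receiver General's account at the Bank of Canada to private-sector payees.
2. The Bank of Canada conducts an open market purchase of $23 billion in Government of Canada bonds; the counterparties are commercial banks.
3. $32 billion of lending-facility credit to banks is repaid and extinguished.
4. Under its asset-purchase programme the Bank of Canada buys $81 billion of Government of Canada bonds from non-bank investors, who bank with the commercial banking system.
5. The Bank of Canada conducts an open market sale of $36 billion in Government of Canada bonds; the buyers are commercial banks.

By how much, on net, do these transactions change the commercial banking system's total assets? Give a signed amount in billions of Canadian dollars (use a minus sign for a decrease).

Bank of Canada balance sheet:
  Assets:      Securities +$68B, Loans to banks −$32B
  Liabilities: Bank reserves +$40B, Government deposits −$4B
Commercial banking system:
  Assets:      Reserves at CB +$40B, Securities +$13B
  Liabilities: Checkable deposits +$85B, Borrowings from CB −$32B
Change in total bank assets = +$53 billion.

+$53 billion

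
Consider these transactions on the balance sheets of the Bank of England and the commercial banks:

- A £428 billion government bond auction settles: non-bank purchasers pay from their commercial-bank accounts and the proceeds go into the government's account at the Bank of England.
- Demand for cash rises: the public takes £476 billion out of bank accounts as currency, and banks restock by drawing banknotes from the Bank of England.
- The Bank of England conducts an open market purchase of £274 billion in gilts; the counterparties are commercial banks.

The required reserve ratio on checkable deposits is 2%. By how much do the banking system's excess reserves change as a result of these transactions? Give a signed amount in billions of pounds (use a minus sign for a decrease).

-£611.92 billion

Government account inflow £428 billion: reserves −£428B, deposits −£428B.
Currency withdrawal £476 billion: reserves −£476B, deposits −£476B.
OMO purchase (from banks) £274 billion: reserves +£274B, deposits 0.
Totals: Δreserves = −£630B, Δdeposits = −£904B.
Δrequired reserves = 2% × −£904B = −£18.08B.
Δexcess reserves = Δreserves − Δrequired = −£630B − (−£18.08B) = -£611.92 billion.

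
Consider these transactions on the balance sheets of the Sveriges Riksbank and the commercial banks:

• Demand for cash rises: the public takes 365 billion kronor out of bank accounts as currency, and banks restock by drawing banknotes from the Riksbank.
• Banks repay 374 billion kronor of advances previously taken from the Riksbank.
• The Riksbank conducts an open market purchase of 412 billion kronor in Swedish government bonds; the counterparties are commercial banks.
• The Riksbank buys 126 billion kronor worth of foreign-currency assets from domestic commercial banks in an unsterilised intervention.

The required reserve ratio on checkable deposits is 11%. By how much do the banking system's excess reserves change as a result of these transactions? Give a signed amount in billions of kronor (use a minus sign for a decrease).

Currency withdrawal 365 billion kronor: reserves −365B, deposits −365B.
Discount-window repayment 374 billion kronor: reserves −374B, deposits 0.
OMO purchase (from banks) 412 billion kronor: reserves +412B, deposits 0.
FX purchase 126 billion kronor: reserves +126B, deposits 0.
Totals: Δreserves = −201B, Δdeposits = −365B.
Δrequired reserves = 11% × −365B = −40.15B.
Δexcess reserves = Δreserves − Δrequired = −201B − (−40.15B) = -160.85 billion.

-160.85 billion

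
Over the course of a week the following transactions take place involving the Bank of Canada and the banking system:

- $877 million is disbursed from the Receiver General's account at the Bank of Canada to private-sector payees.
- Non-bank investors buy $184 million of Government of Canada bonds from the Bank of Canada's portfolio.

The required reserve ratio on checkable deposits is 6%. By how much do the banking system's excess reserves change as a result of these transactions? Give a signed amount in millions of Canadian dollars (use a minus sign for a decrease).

Government spending $877 million: reserves +$877M, deposits +$877M.
Asset sale (to non-banks) $184 million: reserves −$184M, deposits −$184M.
Totals: Δreserves = +$693M, Δdeposits = +$693M.
Δrequired reserves = 6% × +$693M = +$41.58M.
Δexcess reserves = Δreserves − Δrequired = +$693M − (+$41.58M) = +$651.42 million.

+$651.42 million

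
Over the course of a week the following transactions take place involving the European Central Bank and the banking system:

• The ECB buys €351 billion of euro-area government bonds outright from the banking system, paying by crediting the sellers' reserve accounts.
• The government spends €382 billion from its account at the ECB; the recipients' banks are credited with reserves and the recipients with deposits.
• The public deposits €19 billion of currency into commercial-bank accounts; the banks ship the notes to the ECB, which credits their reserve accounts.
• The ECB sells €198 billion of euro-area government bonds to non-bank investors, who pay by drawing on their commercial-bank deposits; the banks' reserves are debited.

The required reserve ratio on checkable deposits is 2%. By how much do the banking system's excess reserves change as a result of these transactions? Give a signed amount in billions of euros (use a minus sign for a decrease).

OMO purchase (from banks) €351 billion: reserves +€351B, deposits 0.
Government spending €382 billion: reserves +€382B, deposits +€382B.
Currency deposit €19 billion: reserves +€19B, deposits +€19B.
Asset sale (to non-banks) €198 billion: reserves −€198B, deposits −€198B.
Totals: Δreserves = +€554B, Δdeposits = +€203B.
Δrequired reserves = 2% × +€203B = +€4.06B.
Δexcess reserves = Δreserves − Δrequired = +€554B − (+€4.06B) = +€549.94 billion.

+€549.94 billion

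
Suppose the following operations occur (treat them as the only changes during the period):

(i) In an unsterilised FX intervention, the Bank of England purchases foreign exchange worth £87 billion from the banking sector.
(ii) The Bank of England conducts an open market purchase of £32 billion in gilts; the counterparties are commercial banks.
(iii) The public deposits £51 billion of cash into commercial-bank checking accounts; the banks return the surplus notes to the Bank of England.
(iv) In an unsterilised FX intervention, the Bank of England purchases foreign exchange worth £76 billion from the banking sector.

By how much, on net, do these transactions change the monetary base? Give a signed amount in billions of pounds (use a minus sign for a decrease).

+£195 billion

Bank of England balance sheet:
  Assets:      Securities +£32B, Foreign assets +£163B
  Liabilities: Bank reserves +£246B, Currency in circulation −£51B
Monetary base = currency + reserves: −£51B + (+£246B) = +£195 billion.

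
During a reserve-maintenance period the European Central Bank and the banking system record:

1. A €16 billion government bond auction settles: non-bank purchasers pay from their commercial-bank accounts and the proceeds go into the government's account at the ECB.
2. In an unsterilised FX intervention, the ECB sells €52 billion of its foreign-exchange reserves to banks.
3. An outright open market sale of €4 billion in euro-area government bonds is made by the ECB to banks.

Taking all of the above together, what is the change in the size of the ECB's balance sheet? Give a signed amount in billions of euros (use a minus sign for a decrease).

-€56 billion

ECB balance sheet:
  Assets:      Securities −€4B, Foreign assets −€52B
  Liabilities: Bank reserves −€72B, Government deposits +€16B
Commercial banking system:
  Assets:      Reserves at CB −€72B, Securities +€4B, Foreign assets +€52B
  Liabilities: Checkable deposits −€16B
Change in total ECB assets = -€56 billion.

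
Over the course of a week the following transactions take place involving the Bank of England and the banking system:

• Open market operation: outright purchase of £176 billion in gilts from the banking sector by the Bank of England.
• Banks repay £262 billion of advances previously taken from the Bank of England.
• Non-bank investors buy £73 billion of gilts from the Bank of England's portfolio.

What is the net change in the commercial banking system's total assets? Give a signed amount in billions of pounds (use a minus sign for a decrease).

Bank of England balance sheet:
  Assets:      Securities +£103B, Loans to banks −£262B
  Liabilities: Bank reserves −£159B
Commercial banking system:
  Assets:      Reserves at CB −£159B, Securities −£176B
  Liabilities: Checkable deposits −£73B, Borrowings from CB −£262B
Change in total bank assets = -£335 billion.

-£335 billion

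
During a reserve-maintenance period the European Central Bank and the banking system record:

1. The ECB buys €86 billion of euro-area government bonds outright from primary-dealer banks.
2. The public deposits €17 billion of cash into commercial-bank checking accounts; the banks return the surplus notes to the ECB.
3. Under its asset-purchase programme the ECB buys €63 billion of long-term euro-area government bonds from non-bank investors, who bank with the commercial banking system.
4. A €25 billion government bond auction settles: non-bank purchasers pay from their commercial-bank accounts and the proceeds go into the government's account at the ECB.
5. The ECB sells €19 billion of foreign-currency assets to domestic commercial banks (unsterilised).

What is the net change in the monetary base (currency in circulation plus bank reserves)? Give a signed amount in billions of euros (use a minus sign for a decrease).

OMO purchase (from banks) €86 billion: ECB balance sheet expands → +€86B.
Currency deposit €17 billion: just a shift between currency and reserves — both are base money → 0.
Asset purchase (from non-banks) €63 billion: ECB balance sheet expands → +€63B.
Government account inflow €25 billion: reserves shift to a non-base liability → −€25B.
FX sale €19 billion: ECB balance sheet contracts → −€19B.
Net: 86 + 0 + 63 − 25 − 19 = +€105 billion.

+€105 billion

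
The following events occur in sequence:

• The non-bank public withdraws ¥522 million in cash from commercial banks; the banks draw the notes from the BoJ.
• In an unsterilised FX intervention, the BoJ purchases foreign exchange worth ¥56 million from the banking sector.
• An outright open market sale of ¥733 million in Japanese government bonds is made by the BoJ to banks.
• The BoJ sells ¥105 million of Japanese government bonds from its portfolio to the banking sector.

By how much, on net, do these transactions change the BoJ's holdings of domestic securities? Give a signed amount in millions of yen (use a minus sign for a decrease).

Currency withdrawal ¥522 million: the BoJ's securities portfolio is untouched → 0.
FX purchase ¥56 million: the BoJ's securities portfolio is untouched → 0.
OMO sale (to banks) ¥733 million: securities removed from the BoJ's portfolio → −¥733M.
OMO sale (to banks) ¥105 million: securities removed from the BoJ's portfolio → −¥105M.
Net: 0 + 0 − 733 − 105 = -¥838 million.

-¥838 million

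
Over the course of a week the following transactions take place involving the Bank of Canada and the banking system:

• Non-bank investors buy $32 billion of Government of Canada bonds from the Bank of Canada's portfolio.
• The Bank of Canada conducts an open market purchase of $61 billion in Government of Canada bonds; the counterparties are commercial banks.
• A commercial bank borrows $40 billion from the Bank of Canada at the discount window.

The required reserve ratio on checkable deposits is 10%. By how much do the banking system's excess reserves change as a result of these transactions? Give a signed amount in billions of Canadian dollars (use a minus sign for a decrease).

+$72.2 billion

Asset sale (to non-banks) $32 billion: reserves −$32B, deposits −$32B.
OMO purchase (from banks) $61 billion: reserves +$61B, deposits 0.
Discount-window loan $40 billion: reserves +$40B, deposits 0.
Totals: Δreserves = +$69B, Δdeposits = −$32B.
Δrequired reserves = 10% × −$32B = −$3.2B.
Δexcess reserves = Δreserves − Δrequired = +$69B − (−$3.2B) = +$72.2 billion.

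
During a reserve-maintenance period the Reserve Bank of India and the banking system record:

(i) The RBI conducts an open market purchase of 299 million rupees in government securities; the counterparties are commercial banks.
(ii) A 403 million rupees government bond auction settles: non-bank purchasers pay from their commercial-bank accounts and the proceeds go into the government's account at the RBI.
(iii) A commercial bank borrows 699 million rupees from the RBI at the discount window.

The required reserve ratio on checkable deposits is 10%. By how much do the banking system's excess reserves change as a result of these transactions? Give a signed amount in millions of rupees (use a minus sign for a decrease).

OMO purchase (from banks) 299 million rupees: reserves +299M, deposits 0.
Government account inflow 403 million rupees: reserves −403M, deposits −403M.
Discount-window loan 699 million rupees: reserves +699M, deposits 0.
Totals: Δreserves = +595M, Δdeposits = −403M.
Δrequired reserves = 10% × −403M = −40.3M.
Δexcess reserves = Δreserves − Δrequired = +595M − (−40.3M) = +635.3 million.

+635.3 million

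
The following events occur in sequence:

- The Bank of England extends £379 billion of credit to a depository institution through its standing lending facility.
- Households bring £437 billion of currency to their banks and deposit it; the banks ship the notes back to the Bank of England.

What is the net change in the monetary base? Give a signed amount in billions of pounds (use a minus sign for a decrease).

+£379 billion

Discount-window loan £379 billion: Bank of England balance sheet expands → +£379B.
Currency deposit £437 billion: just a shift between currency and reserves — both are base money → 0.
Net: 379 + 0 = +£379 billion.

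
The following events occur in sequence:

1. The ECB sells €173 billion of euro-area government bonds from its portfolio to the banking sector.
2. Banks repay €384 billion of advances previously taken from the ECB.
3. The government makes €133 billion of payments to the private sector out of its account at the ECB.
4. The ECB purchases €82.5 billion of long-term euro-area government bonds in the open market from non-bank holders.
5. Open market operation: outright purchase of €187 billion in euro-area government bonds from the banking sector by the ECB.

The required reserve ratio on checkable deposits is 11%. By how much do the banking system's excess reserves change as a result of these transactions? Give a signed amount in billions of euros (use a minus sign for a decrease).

OMO sale (to banks) €173 billion: reserves −€173B, deposits 0.
Discount-window repayment €384 billion: reserves −€384B, deposits 0.
Government spending €133 billion: reserves +€133B, deposits +€133B.
Asset purchase (from non-banks) €82.5 billion: reserves +€82.5B, deposits +€82.5B.
OMO purchase (from banks) €187 billion: reserves +€187B, deposits 0.
Totals: Δreserves = −€154.5B, Δdeposits = +€215.5B.
Δrequired reserves = 11% × +€215.5B = +€23.705B.
Δexcess reserves = Δreserves − Δrequired = −€154.5B − (+€23.705B) = -€178.205 billion.

-€178.205 billion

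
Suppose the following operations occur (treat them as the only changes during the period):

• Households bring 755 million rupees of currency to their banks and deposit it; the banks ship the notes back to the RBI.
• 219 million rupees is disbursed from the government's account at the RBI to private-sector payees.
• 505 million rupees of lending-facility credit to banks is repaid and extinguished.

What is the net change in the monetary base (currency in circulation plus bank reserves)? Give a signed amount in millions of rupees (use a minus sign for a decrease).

-286 million

RBI balance sheet:
  Assets:      Loans to banks −505M
  Liabilities: Bank reserves +469M, Currency in circulation −755M, Government deposits −219M
Commercial banking system:
  Assets:      Reserves at CB +469M
  Liabilities: Checkable deposits +974M, Borrowings from CB −505M
Monetary base = currency + reserves: −755M + (+469M) = -286 million.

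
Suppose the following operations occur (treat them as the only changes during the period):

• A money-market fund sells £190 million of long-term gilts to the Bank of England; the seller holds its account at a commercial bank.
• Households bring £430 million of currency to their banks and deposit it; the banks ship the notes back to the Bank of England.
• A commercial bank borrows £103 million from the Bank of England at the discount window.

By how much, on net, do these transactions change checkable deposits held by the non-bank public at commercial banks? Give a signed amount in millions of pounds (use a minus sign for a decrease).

+£620 million

Bank of England balance sheet:
  Assets:      Securities +£190M, Loans to banks +£103M
  Liabilities: Bank reserves +£723M, Currency in circulation −£430M
Commercial banking system:
  Assets:      Reserves at CB +£723M
  Liabilities: Checkable deposits +£620M, Borrowings from CB +£103M
So the change in checkable deposits held by the non-bank public at commercial banks is +£620 million.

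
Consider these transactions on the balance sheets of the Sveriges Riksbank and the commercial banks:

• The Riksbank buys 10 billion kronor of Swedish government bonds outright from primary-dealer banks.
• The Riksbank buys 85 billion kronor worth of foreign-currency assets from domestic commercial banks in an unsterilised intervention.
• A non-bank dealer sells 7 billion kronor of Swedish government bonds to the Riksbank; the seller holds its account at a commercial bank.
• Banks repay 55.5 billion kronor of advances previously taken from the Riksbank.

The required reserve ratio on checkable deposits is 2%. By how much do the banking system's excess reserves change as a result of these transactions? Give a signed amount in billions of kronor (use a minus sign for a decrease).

+46.36 billion

OMO purchase (from banks) 10 billion kronor: reserves +10B, deposits 0.
FX purchase 85 billion kronor: reserves +85B, deposits 0.
Asset purchase (from non-banks) 7 billion kronor: reserves +7B, deposits +7B.
Discount-window repayment 55.5 billion kronor: reserves −55.5B, deposits 0.
Totals: Δreserves = +46.5B, Δdeposits = +7B.
Δrequired reserves = 2% × +7B = +0.14B.
Δexcess reserves = Δreserves − Δrequired = +46.5B − (+0.14B) = +46.36 billion.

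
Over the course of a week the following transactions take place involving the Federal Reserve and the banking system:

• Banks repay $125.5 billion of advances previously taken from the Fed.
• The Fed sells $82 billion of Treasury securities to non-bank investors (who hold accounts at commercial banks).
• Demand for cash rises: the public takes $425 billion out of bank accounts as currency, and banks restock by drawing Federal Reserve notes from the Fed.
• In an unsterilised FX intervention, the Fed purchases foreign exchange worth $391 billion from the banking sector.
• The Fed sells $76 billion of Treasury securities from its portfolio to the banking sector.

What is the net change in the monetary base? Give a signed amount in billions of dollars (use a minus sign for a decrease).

+$107.5 billion

Fed balance sheet:
  Assets:      Securities −$158B, Loans to banks −$125.5B, Foreign assets +$391B
  Liabilities: Bank reserves −$317.5B, Currency in circulation +$425B
Monetary base = currency + reserves: +$425B + (−$317.5B) = +$107.5 billion.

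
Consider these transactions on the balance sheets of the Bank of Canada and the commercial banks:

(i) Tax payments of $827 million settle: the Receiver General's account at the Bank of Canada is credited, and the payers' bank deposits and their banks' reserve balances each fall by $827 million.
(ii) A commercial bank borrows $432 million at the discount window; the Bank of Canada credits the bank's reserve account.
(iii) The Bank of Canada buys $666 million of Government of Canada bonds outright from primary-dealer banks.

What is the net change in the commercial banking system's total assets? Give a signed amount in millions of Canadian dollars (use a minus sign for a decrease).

Bank of Canada balance sheet:
  Assets:      Securities +$666M, Loans to banks +$432M
  Liabilities: Bank reserves +$271M, Government deposits +$827M
Commercial banking system:
  Assets:      Reserves at CB +$271M, Securities −$666M
  Liabilities: Checkable deposits −$827M, Borrowings from CB +$432M
Change in total bank assets = -$395 million.

-$395 million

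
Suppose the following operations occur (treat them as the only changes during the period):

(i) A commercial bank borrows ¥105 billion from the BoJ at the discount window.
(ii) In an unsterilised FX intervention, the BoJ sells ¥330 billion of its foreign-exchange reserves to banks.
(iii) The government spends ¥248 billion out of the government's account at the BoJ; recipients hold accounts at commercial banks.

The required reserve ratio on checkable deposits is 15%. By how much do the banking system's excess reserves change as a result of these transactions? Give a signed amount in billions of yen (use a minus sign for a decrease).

-¥14.2 billion

Discount-window loan ¥105 billion: reserves +¥105B, deposits 0.
FX sale ¥330 billion: reserves −¥330B, deposits 0.
Government spending ¥248 billion: reserves +¥248B, deposits +¥248B.
Totals: Δreserves = +¥23B, Δdeposits = +¥248B.
Δrequired reserves = 15% × +¥248B = +¥37.2B.
Δexcess reserves = Δreserves − Δrequired = +¥23B − (+¥37.2B) = -¥14.2 billion.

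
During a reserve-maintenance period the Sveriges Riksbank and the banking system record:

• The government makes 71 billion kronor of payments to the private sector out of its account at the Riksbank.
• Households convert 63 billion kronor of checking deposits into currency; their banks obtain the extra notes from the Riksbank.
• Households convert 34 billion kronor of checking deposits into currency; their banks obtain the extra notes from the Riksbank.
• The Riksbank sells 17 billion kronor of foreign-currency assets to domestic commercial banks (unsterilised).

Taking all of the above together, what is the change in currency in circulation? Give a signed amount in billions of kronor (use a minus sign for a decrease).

Riksbank balance sheet:
  Assets:      Foreign assets −17B
  Liabilities: Bank reserves −43B, Currency in circulation +97B, Government deposits −71B
Commercial banking system:
  Assets:      Reserves at CB −43B, Foreign assets +17B
  Liabilities: Checkable deposits −26B
So the change in currency in circulation is +97 billion.

+97 billion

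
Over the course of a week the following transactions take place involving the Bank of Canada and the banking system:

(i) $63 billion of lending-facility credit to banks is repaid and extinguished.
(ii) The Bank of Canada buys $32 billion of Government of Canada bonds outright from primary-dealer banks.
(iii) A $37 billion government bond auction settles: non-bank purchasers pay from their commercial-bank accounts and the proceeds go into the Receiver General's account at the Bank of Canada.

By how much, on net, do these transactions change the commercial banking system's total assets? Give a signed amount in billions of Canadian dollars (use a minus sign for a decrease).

Discount-window repayment $63 billion: bank balance sheets shrink → −$63B.
OMO purchase (from banks) $32 billion: just an asset swap on bank balance sheets → 0.
Government account inflow $37 billion: bank balance sheets shrink → −$37B.
Net: −63 + 0 − 37 = -$100 billion.

-$100 billion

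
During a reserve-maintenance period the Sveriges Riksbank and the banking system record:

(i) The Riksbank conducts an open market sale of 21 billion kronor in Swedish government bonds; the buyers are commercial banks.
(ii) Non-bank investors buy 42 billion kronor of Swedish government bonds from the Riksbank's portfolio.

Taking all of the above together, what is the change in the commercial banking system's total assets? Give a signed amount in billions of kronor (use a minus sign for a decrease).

Riksbank balance sheet:
  Assets:      Securities −63B
  Liabilities: Bank reserves −63B
Commercial banking system:
  Assets:      Reserves at CB −63B, Securities +21B
  Liabilities: Checkable deposits −42B
Change in total bank assets = -42 billion.

-42 billion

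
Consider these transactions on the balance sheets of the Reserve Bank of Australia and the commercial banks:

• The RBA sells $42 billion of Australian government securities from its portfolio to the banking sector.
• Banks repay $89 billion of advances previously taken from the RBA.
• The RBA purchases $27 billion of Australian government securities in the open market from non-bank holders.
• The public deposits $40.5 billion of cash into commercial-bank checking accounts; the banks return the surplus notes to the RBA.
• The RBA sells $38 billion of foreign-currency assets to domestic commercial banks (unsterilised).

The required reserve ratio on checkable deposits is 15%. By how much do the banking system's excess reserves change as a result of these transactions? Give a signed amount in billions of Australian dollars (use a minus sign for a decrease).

-$111.625 billion

OMO sale (to banks) $42 billion: reserves −$42B, deposits 0.
Discount-window repayment $89 billion: reserves −$89B, deposits 0.
Asset purchase (from non-banks) $27 billion: reserves +$27B, deposits +$27B.
Currency deposit $40.5 billion: reserves +$40.5B, deposits +$40.5B.
FX sale $38 billion: reserves −$38B, deposits 0.
Totals: Δreserves = −$101.5B, Δdeposits = +$67.5B.
Δrequired reserves = 15% × +$67.5B = +$10.125B.
Δexcess reserves = Δreserves − Δrequired = −$101.5B − (+$10.125B) = -$111.625 billion.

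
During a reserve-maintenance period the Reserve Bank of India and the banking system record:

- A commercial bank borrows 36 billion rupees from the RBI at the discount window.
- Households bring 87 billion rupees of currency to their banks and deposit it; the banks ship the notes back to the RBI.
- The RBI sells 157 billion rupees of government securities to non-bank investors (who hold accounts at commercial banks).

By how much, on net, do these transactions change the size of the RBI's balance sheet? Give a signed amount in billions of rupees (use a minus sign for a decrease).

RBI balance sheet:
  Assets:      Securities −157B, Loans to banks +36B
  Liabilities: Bank reserves −34B, Currency in circulation −87B
Commercial banking system:
  Assets:      Reserves at CB −34B
  Liabilities: Checkable deposits −70B, Borrowings from CB +36B
Change in total RBI assets = -121 billion.

-121 billion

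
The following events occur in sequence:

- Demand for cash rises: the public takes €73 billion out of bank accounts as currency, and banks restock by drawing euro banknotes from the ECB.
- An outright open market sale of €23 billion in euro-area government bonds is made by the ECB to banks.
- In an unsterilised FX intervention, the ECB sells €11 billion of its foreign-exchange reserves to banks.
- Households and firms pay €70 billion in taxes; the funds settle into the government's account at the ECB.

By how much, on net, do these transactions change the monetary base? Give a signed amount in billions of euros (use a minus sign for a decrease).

-€104 billion

Currency withdrawal €73 billion: just a shift between currency and reserves — both are base money → 0.
OMO sale (to banks) €23 billion: ECB balance sheet contracts → −€23B.
FX sale €11 billion: ECB balance sheet contracts → −€11B.
Government account inflow €70 billion: reserves shift to a non-base liability → −€70B.
Net: 0 − 23 − 11 − 70 = -€104 billion.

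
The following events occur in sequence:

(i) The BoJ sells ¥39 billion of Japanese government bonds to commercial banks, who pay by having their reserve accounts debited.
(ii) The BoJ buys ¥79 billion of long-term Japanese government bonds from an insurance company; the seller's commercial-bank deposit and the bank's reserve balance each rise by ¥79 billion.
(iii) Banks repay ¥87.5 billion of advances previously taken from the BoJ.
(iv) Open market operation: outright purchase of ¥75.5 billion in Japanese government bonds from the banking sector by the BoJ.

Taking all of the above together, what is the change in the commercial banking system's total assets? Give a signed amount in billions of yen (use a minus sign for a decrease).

BoJ balance sheet:
  Assets:      Securities +¥115.5B, Loans to banks −¥87.5B
  Liabilities: Bank reserves +¥28B
Commercial banking system:
  Assets:      Reserves at CB +¥28B, Securities −¥36.5B
  Liabilities: Checkable deposits +¥79B, Borrowings from CB −¥87.5B
Change in total bank assets = -¥8.5 billion.

-¥8.5 billion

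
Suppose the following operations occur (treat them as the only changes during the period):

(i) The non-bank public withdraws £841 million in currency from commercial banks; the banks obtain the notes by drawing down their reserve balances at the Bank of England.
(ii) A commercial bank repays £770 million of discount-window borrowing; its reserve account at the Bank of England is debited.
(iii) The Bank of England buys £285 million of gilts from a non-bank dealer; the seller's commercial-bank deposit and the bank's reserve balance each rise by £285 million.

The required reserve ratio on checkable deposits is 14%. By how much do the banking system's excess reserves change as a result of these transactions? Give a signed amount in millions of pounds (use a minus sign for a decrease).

Currency withdrawal £841 million: reserves −£841M, deposits −£841M.
Discount-window repayment £770 million: reserves −£770M, deposits 0.
Asset purchase (from non-banks) £285 million: reserves +£285M, deposits +£285M.
Totals: Δreserves = −£1326M, Δdeposits = −£556M.
Δrequired reserves = 14% × −£556M = −£77.84M.
Δexcess reserves = Δreserves − Δrequired = −£1326M − (−£77.84M) = -£1248.16 million.

-£1248.16 million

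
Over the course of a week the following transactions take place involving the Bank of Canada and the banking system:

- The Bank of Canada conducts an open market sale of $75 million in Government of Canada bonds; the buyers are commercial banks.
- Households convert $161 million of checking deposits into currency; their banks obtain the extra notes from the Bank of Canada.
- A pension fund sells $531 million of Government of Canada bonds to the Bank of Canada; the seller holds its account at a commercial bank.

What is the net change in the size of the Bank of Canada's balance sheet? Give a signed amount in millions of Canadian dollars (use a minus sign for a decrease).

+$456 million

OMO sale (to banks) $75 million: a Bank of Canada asset is shed → −$75M.
Currency withdrawal $161 million: only the composition of liabilities changes → 0.
Asset purchase (from non-banks) $531 million: a Bank of Canada asset is acquired → +$531M.
Net: −75 + 0 + 531 = +$456 million.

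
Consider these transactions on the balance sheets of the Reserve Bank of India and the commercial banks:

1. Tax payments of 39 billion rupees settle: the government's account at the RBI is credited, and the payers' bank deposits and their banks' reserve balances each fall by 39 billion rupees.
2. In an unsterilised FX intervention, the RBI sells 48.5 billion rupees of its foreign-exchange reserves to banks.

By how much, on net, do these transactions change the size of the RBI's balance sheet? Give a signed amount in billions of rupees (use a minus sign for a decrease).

-48.5 billion

RBI balance sheet:
  Assets:      Foreign assets −48.5B
  Liabilities: Bank reserves −87.5B, Government deposits +39B
Change in total RBI assets = -48.5 billion.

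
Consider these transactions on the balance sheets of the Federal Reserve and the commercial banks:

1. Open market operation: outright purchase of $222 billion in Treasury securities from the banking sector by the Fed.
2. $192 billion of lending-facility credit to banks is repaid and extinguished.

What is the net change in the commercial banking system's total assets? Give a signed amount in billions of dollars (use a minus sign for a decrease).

-$192 billion

OMO purchase (from banks) $222 billion: just an asset swap on bank balance sheets → 0.
Discount-window repayment $192 billion: bank balance sheets shrink → −$192B.
Net: 0 − 192 = -$192 billion.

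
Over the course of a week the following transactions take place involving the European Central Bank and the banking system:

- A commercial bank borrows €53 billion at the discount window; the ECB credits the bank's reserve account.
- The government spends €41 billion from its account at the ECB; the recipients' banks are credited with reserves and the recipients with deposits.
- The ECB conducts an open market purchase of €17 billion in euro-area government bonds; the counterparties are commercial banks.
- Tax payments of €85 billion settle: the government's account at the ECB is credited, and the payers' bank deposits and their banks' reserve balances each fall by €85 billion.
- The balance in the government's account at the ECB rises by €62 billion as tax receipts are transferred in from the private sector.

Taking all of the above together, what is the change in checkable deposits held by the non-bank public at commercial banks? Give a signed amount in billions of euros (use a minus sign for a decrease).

-€106 billion

Discount-window loan €53 billion: the counterparty is a bank, so public deposits are unchanged → 0.
Government spending €41 billion: non-bank counterparties' bank balances rise → +€41B.
OMO purchase (from banks) €17 billion: the counterparty is a bank, so public deposits are unchanged → 0.
Government account inflow €85 billion: non-bank counterparties' bank balances fall → −€85B.
Government account inflow €62 billion: non-bank counterparties' bank balances fall → −€62B.
Net: 0 + 41 + 0 − 85 − 62 = -€106 billion.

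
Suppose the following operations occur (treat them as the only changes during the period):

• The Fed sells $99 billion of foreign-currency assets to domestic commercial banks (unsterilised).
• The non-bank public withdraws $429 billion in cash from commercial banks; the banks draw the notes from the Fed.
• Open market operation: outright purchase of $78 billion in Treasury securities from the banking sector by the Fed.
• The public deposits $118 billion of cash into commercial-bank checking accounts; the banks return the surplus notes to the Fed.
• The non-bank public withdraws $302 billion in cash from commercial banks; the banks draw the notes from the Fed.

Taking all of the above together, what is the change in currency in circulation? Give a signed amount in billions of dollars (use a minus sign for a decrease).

Fed balance sheet:
  Assets:      Securities +$78B, Foreign assets −$99B
  Liabilities: Bank reserves −$634B, Currency in circulation +$613B
So the change in currency in circulation is +$613 billion.

+$613 billion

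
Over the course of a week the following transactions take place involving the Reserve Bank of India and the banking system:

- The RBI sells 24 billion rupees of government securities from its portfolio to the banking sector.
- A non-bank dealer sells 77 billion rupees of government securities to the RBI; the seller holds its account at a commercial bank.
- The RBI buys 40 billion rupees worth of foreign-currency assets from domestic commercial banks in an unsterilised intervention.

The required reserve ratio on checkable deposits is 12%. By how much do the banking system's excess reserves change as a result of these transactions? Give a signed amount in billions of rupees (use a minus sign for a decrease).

OMO sale (to banks) 24 billion rupees: reserves −24B, deposits 0.
Asset purchase (from non-banks) 77 billion rupees: reserves +77B, deposits +77B.
FX purchase 40 billion rupees: reserves +40B, deposits 0.
Totals: Δreserves = +93B, Δdeposits = +77B.
Δrequired reserves = 12% × +77B = +9.24B.
Δexcess reserves = Δreserves − Δrequired = +93B − (+9.24B) = +83.76 billion.

+83.76 billion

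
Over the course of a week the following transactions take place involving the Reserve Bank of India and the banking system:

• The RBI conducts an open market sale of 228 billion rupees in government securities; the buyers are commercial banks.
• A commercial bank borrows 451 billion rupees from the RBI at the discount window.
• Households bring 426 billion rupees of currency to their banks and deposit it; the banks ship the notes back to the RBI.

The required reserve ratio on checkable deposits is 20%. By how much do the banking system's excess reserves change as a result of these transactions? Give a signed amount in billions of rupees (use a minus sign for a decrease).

+563.8 billion

OMO sale (to banks) 228 billion rupees: reserves −228B, deposits 0.
Discount-window loan 451 billion rupees: reserves +451B, deposits 0.
Currency deposit 426 billion rupees: reserves +426B, deposits +426B.
Totals: Δreserves = +649B, Δdeposits = +426B.
Δrequired reserves = 20% × +426B = +85.2B.
Δexcess reserves = Δreserves − Δrequired = +649B − (+85.2B) = +563.8 billion.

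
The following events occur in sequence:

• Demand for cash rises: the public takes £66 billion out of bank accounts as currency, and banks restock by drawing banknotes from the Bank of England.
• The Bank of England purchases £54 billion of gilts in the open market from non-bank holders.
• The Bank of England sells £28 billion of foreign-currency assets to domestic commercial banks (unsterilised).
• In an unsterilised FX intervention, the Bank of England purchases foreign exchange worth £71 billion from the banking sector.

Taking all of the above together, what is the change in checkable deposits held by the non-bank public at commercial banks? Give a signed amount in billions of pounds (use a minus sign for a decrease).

Bank of England balance sheet:
  Assets:      Securities +£54B, Foreign assets +£43B
  Liabilities: Bank reserves +£31B, Currency in circulation +£66B
Commercial banking system:
  Assets:      Reserves at CB +£31B, Foreign assets −£43B
  Liabilities: Checkable deposits −£12B
So the change in checkable deposits held by the non-bank public at commercial banks is -£12 billion.

-£12 billion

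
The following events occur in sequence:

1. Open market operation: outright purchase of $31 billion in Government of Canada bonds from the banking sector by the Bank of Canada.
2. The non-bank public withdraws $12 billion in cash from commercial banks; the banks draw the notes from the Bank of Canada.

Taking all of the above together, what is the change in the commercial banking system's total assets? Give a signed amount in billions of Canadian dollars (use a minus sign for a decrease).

-$12 billion

Bank of Canada balance sheet:
  Assets:      Securities +$31B
  Liabilities: Bank reserves +$19B, Currency in circulation +$12B
Commercial banking system:
  Assets:      Reserves at CB +$19B, Securities −$31B
  Liabilities: Checkable deposits −$12B
Change in total bank assets = -$12 billion.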